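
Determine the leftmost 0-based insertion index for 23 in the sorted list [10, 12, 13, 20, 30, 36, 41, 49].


List is sorted: [10, 12, 13, 20, 30, 36, 41, 49]
We need the leftmost position where 23 can be inserted, i.e. the first index whose element is >= 23 (or the end of the list if none is).
Binary search with low=0, high=8 (0-based indices):
  low=0, high=8, mid=4: a[4]=30 >= 23, so high = 4
  low=0, high=4, mid=2: a[2]=13 < 23, so low = 3
  low=3, high=4, mid=3: a[3]=20 < 23, so low = 4
Now low = high = 4, so the insertion index is 4.
Final answer: 4


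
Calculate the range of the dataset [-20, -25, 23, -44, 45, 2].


Maximum value: 45
Minimum value: -44
Range = 45 - (-44) = 89
Final answer: 89


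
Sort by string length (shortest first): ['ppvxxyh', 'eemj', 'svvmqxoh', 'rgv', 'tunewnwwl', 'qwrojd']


Compute lengths:
  'ppvxxyh' has length 7
  'eemj' has length 4
  'svvmqxoh' has length 8
  'rgv' has length 3
  'tunewnwwl' has length 9
  'qwrojd' has length 6
Lengths in increasing order: 3 < 4 < 6 < 7 < 8 < 9
Listing the words in that order gives the answer.
Final answer: ['rgv', 'eemj', 'qwrojd', 'ppvxxyh', 'svvmqxoh', 'tunewnwwl']


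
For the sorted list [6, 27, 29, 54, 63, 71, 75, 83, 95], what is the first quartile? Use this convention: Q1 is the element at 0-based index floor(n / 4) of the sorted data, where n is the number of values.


The list has n = 9 elements.
Q1 index = floor(9 / 4) = floor(2.25) = 2
Counting from index 0 in the sorted data, the element at index 2 is 29.
Final answer: 29


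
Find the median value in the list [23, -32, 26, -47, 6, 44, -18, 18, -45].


First, sort the list: [-47, -45, -32, -18, 6, 18, 23, 26, 44]
The list has 9 elements (odd count).
The middle index is 4 (0-based), and the element there is 6.
Final answer: 6


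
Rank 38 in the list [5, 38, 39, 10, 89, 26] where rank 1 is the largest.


Sort descending: [89, 39, 38, 26, 10, 5]
Find 38 in the sorted list.
38 is at position 3.
Final answer: 3


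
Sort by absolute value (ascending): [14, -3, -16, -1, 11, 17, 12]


Compute absolute values:
  |14| = 14
  |-3| = 3
  |-16| = 16
  |-1| = 1
  |11| = 11
  |17| = 17
  |12| = 12
Absolute values in increasing order: 1 < 3 < 11 < 12 < 14 < 16 < 17
Listing the original numbers in that order gives the answer.
Final answer: [-1, -3, 11, 12, 14, -16, 17]


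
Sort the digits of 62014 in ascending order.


The number 62014 has digits: 6, 2, 0, 1, 4
Sorted: 0, 1, 2, 4, 6
Joining the sorted digits gives the result.
Final answer: 01246


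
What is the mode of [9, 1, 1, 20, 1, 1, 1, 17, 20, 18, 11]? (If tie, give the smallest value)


Count the frequency of each value:
  1 appears 5 time(s)
  9 appears 1 time(s)
  11 appears 1 time(s)
  17 appears 1 time(s)
  18 appears 1 time(s)
  20 appears 2 time(s)
Maximum frequency is 5.
Only 1 reaches that frequency, so it is the mode.
Final answer: 1


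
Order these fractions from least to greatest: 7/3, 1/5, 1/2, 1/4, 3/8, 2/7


Convert to decimal for comparison:
  7/3 = 2.3333
  1/5 = 0.2
  1/2 = 0.5
  1/4 = 0.25
  3/8 = 0.375
  2/7 = 0.2857
Decimals in increasing order: 0.2 < 0.25 < 0.2857 < 0.375 < 0.5 < 2.3333
Writing each back as its fraction gives the sorted order.
Final answer: 1/5, 1/4, 2/7, 3/8, 1/2, 7/3


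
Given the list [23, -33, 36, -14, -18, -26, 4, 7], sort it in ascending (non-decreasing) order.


Original list: [23, -33, 36, -14, -18, -26, 4, 7]
Repeatedly take the smallest remaining element:
  Remaining [23, -33, 36, -14, -18, -26, 4, 7] -> smallest is -33
  Remaining [23, 36, -14, -18, -26, 4, 7] -> smallest is -26
  Remaining [23, 36, -14, -18, 4, 7] -> smallest is -18
  Remaining [23, 36, -14, 4, 7] -> smallest is -14
  Remaining [23, 36, 4, 7] -> smallest is 4
  Remaining [23, 36, 7] -> smallest is 7
  Remaining [23, 36] -> smallest is 23
  Remaining [36] -> smallest is 36
Collecting the picks in order gives the sorted list.
Final answer: [-33, -26, -18, -14, 4, 7, 23, 36]


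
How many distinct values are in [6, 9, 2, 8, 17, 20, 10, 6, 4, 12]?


List all unique values:
Distinct values: [2, 4, 6, 8, 9, 10, 12, 17, 20]
Count = 9
Final answer: 9


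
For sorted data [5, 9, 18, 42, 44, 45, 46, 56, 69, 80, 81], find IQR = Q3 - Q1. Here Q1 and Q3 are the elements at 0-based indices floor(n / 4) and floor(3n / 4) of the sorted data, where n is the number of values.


The data has n = 11 elements.
Q1 index = floor(11 / 4) = floor(2.75) = 2; Q3 index = floor(3 * 11 / 4) = floor(8.25) = 8
Q1 = element at index 2 = 18
Q3 = element at index 8 = 69
IQR = 69 - 18 = 51
Final answer: 51


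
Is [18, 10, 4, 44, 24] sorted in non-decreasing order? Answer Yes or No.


Check consecutive pairs:
  18 <= 10? False
  10 <= 4? False
  4 <= 44? True
  44 <= 24? False
3 consecutive pair(s) are out of order, so the list is not sorted.
Final answer: No


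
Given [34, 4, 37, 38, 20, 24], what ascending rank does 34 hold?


Sort ascending: [4, 20, 24, 34, 37, 38]
Find 34 in the sorted list.
34 is at position 4 (1-indexed).
Final answer: 4


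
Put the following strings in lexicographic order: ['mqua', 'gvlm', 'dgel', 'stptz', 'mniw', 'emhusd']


Compare strings character by character (the first differing letter decides):
  'dgel' < 'emhusd' since 'd' < 'e' at position 1
  'emhusd' < 'gvlm' since 'e' < 'g' at position 1
  'gvlm' < 'mniw' since 'g' < 'm' at position 1
  'mniw' < 'mqua' since 'n' < 'q' at position 2
  'mqua' < 'stptz' since 'm' < 's' at position 1
Chaining these comparisons gives the alphabetical order.
Final answer: ['dgel', 'emhusd', 'gvlm', 'mniw', 'mqua', 'stptz']


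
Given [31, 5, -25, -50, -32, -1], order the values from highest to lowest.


Original list: [31, 5, -25, -50, -32, -1]
Repeatedly take the largest remaining element:
  Remaining [31, 5, -25, -50, -32, -1] -> largest is 31
  Remaining [5, -25, -50, -32, -1] -> largest is 5
  Remaining [-25, -50, -32, -1] -> largest is -1
  Remaining [-25, -50, -32] -> largest is -25
  Remaining [-50, -32] -> largest is -32
  Remaining [-50] -> largest is -50
Collecting the picks in order gives the descending list.
Final answer: [31, 5, -1, -25, -32, -50]


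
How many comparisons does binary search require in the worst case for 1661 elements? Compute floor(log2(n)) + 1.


Binary search halves the search space each step.
Maximum comparisons = floor(log2(1661)) + 1
log2(1661) = 10.6978
floor(log2(1661)) = 10, so 10 + 1 = 11
Final answer: 11


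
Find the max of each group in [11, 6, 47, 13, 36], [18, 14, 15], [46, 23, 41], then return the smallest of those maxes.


Find max of each group:
  Group 1: [11, 6, 47, 13, 36] -> max = 47
  Group 2: [18, 14, 15] -> max = 18
  Group 3: [46, 23, 41] -> max = 46
Maxes: [47, 18, 46]
Minimum of maxes = 18
Final answer: 18


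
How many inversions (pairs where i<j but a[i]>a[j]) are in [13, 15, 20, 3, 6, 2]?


For each element, count the later elements that are smaller than it:
  13 (index 0): smaller elements after it = [3, 6, 2] -> 3
  15 (index 1): smaller elements after it = [3, 6, 2] -> 3
  20 (index 2): smaller elements after it = [3, 6, 2] -> 3
  3 (index 3): smaller elements after it = [2] -> 1
  6 (index 4): smaller elements after it = [2] -> 1
Total inversions = 3 + 3 + 3 + 1 + 1 = 11
Final answer: 11


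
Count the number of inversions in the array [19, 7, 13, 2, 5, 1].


For each element, count the later elements that are smaller than it:
  19 (index 0): smaller elements after it = [7, 13, 2, 5, 1] -> 5
  7 (index 1): smaller elements after it = [2, 5, 1] -> 3
  13 (index 2): smaller elements after it = [2, 5, 1] -> 3
  2 (index 3): smaller elements after it = [1] -> 1
  5 (index 4): smaller elements after it = [1] -> 1
Total inversions = 5 + 3 + 3 + 1 + 1 = 13
Final answer: 13


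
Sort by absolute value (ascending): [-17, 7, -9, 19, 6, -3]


Compute absolute values:
  |-17| = 17
  |7| = 7
  |-9| = 9
  |19| = 19
  |6| = 6
  |-3| = 3
Absolute values in increasing order: 3 < 6 < 7 < 9 < 17 < 19
Listing the original numbers in that order gives the answer.
Final answer: [-3, 6, 7, -9, -17, 19]


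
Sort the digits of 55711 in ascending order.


The number 55711 has digits: 5, 5, 7, 1, 1
Sorted: 1, 1, 5, 5, 7
Joining the sorted digits gives the result.
Final answer: 11557


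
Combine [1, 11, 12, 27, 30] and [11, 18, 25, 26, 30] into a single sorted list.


List A: [1, 11, 12, 27, 30]
List B: [11, 18, 25, 26, 30]
Repeatedly compare the front elements and take the smaller:
  1 vs 11 -> take 1
  11 vs 11 -> take 11
  12 vs 11 -> take 11
  12 vs 18 -> take 12
  27 vs 18 -> take 18
  27 vs 25 -> take 25
  27 vs 26 -> take 26
  27 vs 30 -> take 27
  30 vs 30 -> take 30
  A is exhausted; append the rest of B: [30]
Final answer: [1, 11, 11, 12, 18, 25, 26, 27, 30, 30]


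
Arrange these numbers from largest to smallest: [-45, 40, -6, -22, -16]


Original list: [-45, 40, -6, -22, -16]
Repeatedly take the largest remaining element:
  Remaining [-45, 40, -6, -22, -16] -> largest is 40
  Remaining [-45, -6, -22, -16] -> largest is -6
  Remaining [-45, -22, -16] -> largest is -16
  Remaining [-45, -22] -> largest is -22
  Remaining [-45] -> largest is -45
Collecting the picks in order gives the descending list.
Final answer: [40, -6, -16, -22, -45]


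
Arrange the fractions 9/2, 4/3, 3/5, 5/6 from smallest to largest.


Convert to decimal for comparison:
  9/2 = 4.5
  4/3 = 1.3333
  3/5 = 0.6
  5/6 = 0.8333
Decimals in increasing order: 0.6 < 0.8333 < 1.3333 < 4.5
Writing each back as its fraction gives the sorted order.
Final answer: 3/5, 5/6, 4/3, 9/2


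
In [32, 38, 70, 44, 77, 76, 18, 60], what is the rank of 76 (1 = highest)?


Sort descending: [77, 76, 70, 60, 44, 38, 32, 18]
Find 76 in the sorted list.
76 is at position 2.
Final answer: 2


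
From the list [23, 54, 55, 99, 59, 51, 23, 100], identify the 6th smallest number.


Sort ascending: [23, 23, 51, 54, 55, 59, 99, 100]
The 6th element (1-indexed) is at index 5.
Value = 59
Final answer: 59


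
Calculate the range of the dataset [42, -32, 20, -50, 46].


Maximum value: 46
Minimum value: -50
Range = 46 - (-50) = 96
Final answer: 96


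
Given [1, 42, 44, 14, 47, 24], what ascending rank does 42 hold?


Sort ascending: [1, 14, 24, 42, 44, 47]
Find 42 in the sorted list.
42 is at position 4 (1-indexed).
Final answer: 4


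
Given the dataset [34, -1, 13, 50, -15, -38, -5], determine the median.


First, sort the list: [-38, -15, -5, -1, 13, 34, 50]
The list has 7 elements (odd count).
The middle index is 3 (0-based), and the element there is -1.
Final answer: -1


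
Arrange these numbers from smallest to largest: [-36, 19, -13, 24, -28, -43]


Original list: [-36, 19, -13, 24, -28, -43]
Repeatedly take the smallest remaining element:
  Remaining [-36, 19, -13, 24, -28, -43] -> smallest is -43
  Remaining [-36, 19, -13, 24, -28] -> smallest is -36
  Remaining [19, -13, 24, -28] -> smallest is -28
  Remaining [19, -13, 24] -> smallest is -13
  Remaining [19, 24] -> smallest is 19
  Remaining [24] -> smallest is 24
Collecting the picks in order gives the sorted list.
Final answer: [-43, -36, -28, -13, 19, 24]


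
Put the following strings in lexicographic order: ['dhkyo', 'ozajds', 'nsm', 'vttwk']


Compare strings character by character (the first differing letter decides):
  'dhkyo' < 'nsm' since 'd' < 'n' at position 1
  'nsm' < 'ozajds' since 'n' < 'o' at position 1
  'ozajds' < 'vttwk' since 'o' < 'v' at position 1
Chaining these comparisons gives the alphabetical order.
Final answer: ['dhkyo', 'nsm', 'ozajds', 'vttwk']


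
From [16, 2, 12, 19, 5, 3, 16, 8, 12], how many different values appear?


List all unique values:
Distinct values: [2, 3, 5, 8, 12, 16, 19]
Count = 7
Final answer: 7


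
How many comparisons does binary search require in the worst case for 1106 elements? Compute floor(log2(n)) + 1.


Binary search halves the search space each step.
Maximum comparisons = floor(log2(1106)) + 1
log2(1106) = 10.1111
floor(log2(1106)) = 10, so 10 + 1 = 11
Final answer: 11


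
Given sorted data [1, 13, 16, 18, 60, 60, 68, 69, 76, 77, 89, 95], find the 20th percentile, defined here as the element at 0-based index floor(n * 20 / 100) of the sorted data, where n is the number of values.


The dataset has n = 12 elements.
Index = floor(12 * 20 / 100) = floor(240 / 100) = floor(2.4) = 2
Counting from index 0 in the sorted data, the element at index 2 is 16.
Final answer: 16


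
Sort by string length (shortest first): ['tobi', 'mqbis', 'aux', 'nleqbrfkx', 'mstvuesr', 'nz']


Compute lengths:
  'tobi' has length 4
  'mqbis' has length 5
  'aux' has length 3
  'nleqbrfkx' has length 9
  'mstvuesr' has length 8
  'nz' has length 2
Lengths in increasing order: 2 < 3 < 4 < 5 < 8 < 9
Listing the words in that order gives the answer.
Final answer: ['nz', 'aux', 'tobi', 'mqbis', 'mstvuesr', 'nleqbrfkx']


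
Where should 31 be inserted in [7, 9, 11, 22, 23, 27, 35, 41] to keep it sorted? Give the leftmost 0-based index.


List is sorted: [7, 9, 11, 22, 23, 27, 35, 41]
We need the leftmost position where 31 can be inserted, i.e. the first index whose element is >= 31 (or the end of the list if none is).
Binary search with low=0, high=8 (0-based indices):
  low=0, high=8, mid=4: a[4]=23 < 31, so low = 5
  low=5, high=8, mid=6: a[6]=35 >= 31, so high = 6
  low=5, high=6, mid=5: a[5]=27 < 31, so low = 6
Now low = high = 6, so the insertion index is 6.
Final answer: 6


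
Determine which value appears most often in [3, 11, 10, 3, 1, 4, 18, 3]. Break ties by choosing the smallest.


Count the frequency of each value:
  1 appears 1 time(s)
  3 appears 3 time(s)
  4 appears 1 time(s)
  10 appears 1 time(s)
  11 appears 1 time(s)
  18 appears 1 time(s)
Maximum frequency is 3.
Only 3 reaches that frequency, so it is the mode.
Final answer: 3


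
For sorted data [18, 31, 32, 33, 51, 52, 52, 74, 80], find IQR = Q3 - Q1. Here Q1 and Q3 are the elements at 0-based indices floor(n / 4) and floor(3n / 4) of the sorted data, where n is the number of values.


The data has n = 9 elements.
Q1 index = floor(9 / 4) = floor(2.25) = 2; Q3 index = floor(3 * 9 / 4) = floor(6.75) = 6
Q1 = element at index 2 = 32
Q3 = element at index 6 = 52
IQR = 52 - 32 = 20
Final answer: 20


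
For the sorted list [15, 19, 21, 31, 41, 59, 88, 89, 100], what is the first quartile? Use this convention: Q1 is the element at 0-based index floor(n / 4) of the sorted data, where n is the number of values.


The list has n = 9 elements.
Q1 index = floor(9 / 4) = floor(2.25) = 2
Counting from index 0 in the sorted data, the element at index 2 is 21.
Final answer: 21


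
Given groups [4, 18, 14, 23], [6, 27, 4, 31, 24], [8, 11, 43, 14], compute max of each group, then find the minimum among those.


Find max of each group:
  Group 1: [4, 18, 14, 23] -> max = 23
  Group 2: [6, 27, 4, 31, 24] -> max = 31
  Group 3: [8, 11, 43, 14] -> max = 43
Maxes: [23, 31, 43]
Minimum of maxes = 23
Final answer: 23


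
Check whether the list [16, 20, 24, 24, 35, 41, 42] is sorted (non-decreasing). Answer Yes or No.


Check consecutive pairs:
  16 <= 20? True
  20 <= 24? True
  24 <= 24? True
  24 <= 35? True
  35 <= 41? True
  41 <= 42? True
Every consecutive pair is in order, so the list is non-decreasing.
Final answer: Yes


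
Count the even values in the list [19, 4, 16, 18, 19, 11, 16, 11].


Check each element:
  19 is odd
  4 is even
  16 is even
  18 is even
  19 is odd
  11 is odd
  16 is even
  11 is odd
Evens: [4, 16, 18, 16]
Count of evens = 4
Final answer: 4


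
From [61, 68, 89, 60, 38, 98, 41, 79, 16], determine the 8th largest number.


Sort descending: [98, 89, 79, 68, 61, 60, 41, 38, 16]
The 8th element (1-indexed) is at index 7.
Value = 38
Final answer: 38


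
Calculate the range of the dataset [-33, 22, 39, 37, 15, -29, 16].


Maximum value: 39
Minimum value: -33
Range = 39 - (-33) = 72
Final answer: 72


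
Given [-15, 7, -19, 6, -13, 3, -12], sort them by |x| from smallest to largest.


Compute absolute values:
  |-15| = 15
  |7| = 7
  |-19| = 19
  |6| = 6
  |-13| = 13
  |3| = 3
  |-12| = 12
Absolute values in increasing order: 3 < 6 < 7 < 12 < 13 < 15 < 19
Listing the original numbers in that order gives the answer.
Final answer: [3, 6, 7, -12, -13, -15, -19]


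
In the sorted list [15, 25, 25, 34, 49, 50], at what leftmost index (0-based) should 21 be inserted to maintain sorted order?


List is sorted: [15, 25, 25, 34, 49, 50]
We need the leftmost position where 21 can be inserted, i.e. the first index whose element is >= 21 (or the end of the list if none is).
Binary search with low=0, high=6 (0-based indices):
  low=0, high=6, mid=3: a[3]=34 >= 21, so high = 3
  low=0, high=3, mid=1: a[1]=25 >= 21, so high = 1
  low=0, high=1, mid=0: a[0]=15 < 21, so low = 1
Now low = high = 1, so the insertion index is 1.
Final answer: 1


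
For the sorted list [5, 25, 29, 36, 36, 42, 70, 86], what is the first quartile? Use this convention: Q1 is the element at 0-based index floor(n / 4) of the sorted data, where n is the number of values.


The list has n = 8 elements.
Q1 index = floor(8 / 4) = floor(2) = 2
Counting from index 0 in the sorted data, the element at index 2 is 29.
Final answer: 29


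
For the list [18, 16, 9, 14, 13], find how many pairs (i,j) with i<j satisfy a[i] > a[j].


For each element, count the later elements that are smaller than it:
  18 (index 0): smaller elements after it = [16, 9, 14, 13] -> 4
  16 (index 1): smaller elements after it = [9, 14, 13] -> 3
  9 (index 2): smaller elements after it = [] -> 0
  14 (index 3): smaller elements after it = [13] -> 1
Total inversions = 4 + 3 + 0 + 1 = 8
Final answer: 8


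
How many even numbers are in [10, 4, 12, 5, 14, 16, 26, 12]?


Check each element:
  10 is even
  4 is even
  12 is even
  5 is odd
  14 is even
  16 is even
  26 is even
  12 is even
Evens: [10, 4, 12, 14, 16, 26, 12]
Count of evens = 7
Final answer: 7


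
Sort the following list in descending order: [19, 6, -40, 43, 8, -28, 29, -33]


Original list: [19, 6, -40, 43, 8, -28, 29, -33]
Repeatedly take the largest remaining element:
  Remaining [19, 6, -40, 43, 8, -28, 29, -33] -> largest is 43
  Remaining [19, 6, -40, 8, -28, 29, -33] -> largest is 29
  Remaining [19, 6, -40, 8, -28, -33] -> largest is 19
  Remaining [6, -40, 8, -28, -33] -> largest is 8
  Remaining [6, -40, -28, -33] -> largest is 6
  Remaining [-40, -28, -33] -> largest is -28
  Remaining [-40, -33] -> largest is -33
  Remaining [-40] -> largest is -40
Collecting the picks in order gives the descending list.
Final answer: [43, 29, 19, 8, 6, -28, -33, -40]


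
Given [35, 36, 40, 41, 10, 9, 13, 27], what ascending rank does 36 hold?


Sort ascending: [9, 10, 13, 27, 35, 36, 40, 41]
Find 36 in the sorted list.
36 is at position 6 (1-indexed).
Final answer: 6


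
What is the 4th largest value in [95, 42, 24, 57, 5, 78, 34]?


Sort descending: [95, 78, 57, 42, 34, 24, 5]
The 4th element (1-indexed) is at index 3.
Value = 42
Final answer: 42


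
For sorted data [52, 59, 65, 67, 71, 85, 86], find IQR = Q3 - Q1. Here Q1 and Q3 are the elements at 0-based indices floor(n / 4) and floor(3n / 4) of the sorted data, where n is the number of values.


The data has n = 7 elements.
Q1 index = floor(7 / 4) = floor(1.75) = 1; Q3 index = floor(3 * 7 / 4) = floor(5.25) = 5
Q1 = element at index 1 = 59
Q3 = element at index 5 = 85
IQR = 85 - 59 = 26
Final answer: 26


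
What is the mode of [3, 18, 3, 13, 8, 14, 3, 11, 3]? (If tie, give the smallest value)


Count the frequency of each value:
  3 appears 4 time(s)
  8 appears 1 time(s)
  11 appears 1 time(s)
  13 appears 1 time(s)
  14 appears 1 time(s)
  18 appears 1 time(s)
Maximum frequency is 4.
Only 3 reaches that frequency, so it is the mode.
Final answer: 3


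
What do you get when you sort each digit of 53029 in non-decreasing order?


The number 53029 has digits: 5, 3, 0, 2, 9
Sorted: 0, 2, 3, 5, 9
Joining the sorted digits gives the result.
Final answer: 02359


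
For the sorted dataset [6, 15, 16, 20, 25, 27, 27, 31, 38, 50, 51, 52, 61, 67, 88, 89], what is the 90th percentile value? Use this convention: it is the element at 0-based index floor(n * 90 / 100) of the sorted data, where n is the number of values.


The dataset has n = 16 elements.
Index = floor(16 * 90 / 100) = floor(1440 / 100) = floor(14.4) = 14
Counting from index 0 in the sorted data, the element at index 14 is 88.
Final answer: 88


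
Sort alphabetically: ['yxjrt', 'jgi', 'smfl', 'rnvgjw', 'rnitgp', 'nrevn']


Compare strings character by character (the first differing letter decides):
  'jgi' < 'nrevn' since 'j' < 'n' at position 1
  'nrevn' < 'rnitgp' since 'n' < 'r' at position 1
  'rnitgp' < 'rnvgjw' since 'i' < 'v' at position 3
  'rnvgjw' < 'smfl' since 'r' < 's' at position 1
  'smfl' < 'yxjrt' since 's' < 'y' at position 1
Chaining these comparisons gives the alphabetical order.
Final answer: ['jgi', 'nrevn', 'rnitgp', 'rnvgjw', 'smfl', 'yxjrt']


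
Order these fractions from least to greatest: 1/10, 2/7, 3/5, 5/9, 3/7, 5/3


Convert to decimal for comparison:
  1/10 = 0.1
  2/7 = 0.2857
  3/5 = 0.6
  5/9 = 0.5556
  3/7 = 0.4286
  5/3 = 1.6667
Decimals in increasing order: 0.1 < 0.2857 < 0.4286 < 0.5556 < 0.6 < 1.6667
Writing each back as its fraction gives the sorted order.
Final answer: 1/10, 2/7, 3/7, 5/9, 3/5, 5/3


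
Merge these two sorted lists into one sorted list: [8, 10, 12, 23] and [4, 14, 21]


List A: [8, 10, 12, 23]
List B: [4, 14, 21]
Repeatedly compare the front elements and take the smaller:
  8 vs 4 -> take 4
  8 vs 14 -> take 8
  10 vs 14 -> take 10
  12 vs 14 -> take 12
  23 vs 14 -> take 14
  23 vs 21 -> take 21
  B is exhausted; append the rest of A: [23]
Final answer: [4, 8, 10, 12, 14, 21, 23]


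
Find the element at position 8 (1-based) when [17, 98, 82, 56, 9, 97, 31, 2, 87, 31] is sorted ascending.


Sort ascending: [2, 9, 17, 31, 31, 56, 82, 87, 97, 98]
The 8th element (1-indexed) is at index 7.
Value = 87
Final answer: 87


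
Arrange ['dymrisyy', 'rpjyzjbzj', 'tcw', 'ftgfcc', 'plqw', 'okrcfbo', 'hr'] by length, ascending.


Compute lengths:
  'dymrisyy' has length 8
  'rpjyzjbzj' has length 9
  'tcw' has length 3
  'ftgfcc' has length 6
  'plqw' has length 4
  'okrcfbo' has length 7
  'hr' has length 2
Lengths in increasing order: 2 < 3 < 4 < 6 < 7 < 8 < 9
Listing the words in that order gives the answer.
Final answer: ['hr', 'tcw', 'plqw', 'ftgfcc', 'okrcfbo', 'dymrisyy', 'rpjyzjbzj']


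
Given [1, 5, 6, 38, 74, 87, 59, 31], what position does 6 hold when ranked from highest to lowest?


Sort descending: [87, 74, 59, 38, 31, 6, 5, 1]
Find 6 in the sorted list.
6 is at position 6.
Final answer: 6


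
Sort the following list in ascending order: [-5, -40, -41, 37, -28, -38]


Original list: [-5, -40, -41, 37, -28, -38]
Repeatedly take the smallest remaining element:
  Remaining [-5, -40, -41, 37, -28, -38] -> smallest is -41
  Remaining [-5, -40, 37, -28, -38] -> smallest is -40
  Remaining [-5, 37, -28, -38] -> smallest is -38
  Remaining [-5, 37, -28] -> smallest is -28
  Remaining [-5, 37] -> smallest is -5
  Remaining [37] -> smallest is 37
Collecting the picks in order gives the sorted list.
Final answer: [-41, -40, -38, -28, -5, 37]


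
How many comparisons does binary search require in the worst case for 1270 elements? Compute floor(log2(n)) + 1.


Binary search halves the search space each step.
Maximum comparisons = floor(log2(1270)) + 1
log2(1270) = 10.3106
floor(log2(1270)) = 10, so 10 + 1 = 11
Final answer: 11


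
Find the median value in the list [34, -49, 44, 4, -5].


First, sort the list: [-49, -5, 4, 34, 44]
The list has 5 elements (odd count).
The middle index is 2 (0-based), and the element there is 4.
Final answer: 4


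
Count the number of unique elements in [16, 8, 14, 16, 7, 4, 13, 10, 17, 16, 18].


List all unique values:
Distinct values: [4, 7, 8, 10, 13, 14, 16, 17, 18]
Count = 9
Final answer: 9


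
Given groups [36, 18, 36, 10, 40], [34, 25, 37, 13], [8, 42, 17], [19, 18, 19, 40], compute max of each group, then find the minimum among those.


Find max of each group:
  Group 1: [36, 18, 36, 10, 40] -> max = 40
  Group 2: [34, 25, 37, 13] -> max = 37
  Group 3: [8, 42, 17] -> max = 42
  Group 4: [19, 18, 19, 40] -> max = 40
Maxes: [40, 37, 42, 40]
Minimum of maxes = 37
Final answer: 37


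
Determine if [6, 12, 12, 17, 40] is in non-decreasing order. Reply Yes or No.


Check consecutive pairs:
  6 <= 12? True
  12 <= 12? True
  12 <= 17? True
  17 <= 40? True
Every consecutive pair is in order, so the list is non-decreasing.
Final answer: Yes


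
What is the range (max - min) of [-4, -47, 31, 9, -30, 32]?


Maximum value: 32
Minimum value: -47
Range = 32 - (-47) = 79
Final answer: 79


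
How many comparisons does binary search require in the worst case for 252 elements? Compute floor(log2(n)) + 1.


Binary search halves the search space each step.
Maximum comparisons = floor(log2(252)) + 1
log2(252) = 7.9773
floor(log2(252)) = 7, so 7 + 1 = 8
Final answer: 8


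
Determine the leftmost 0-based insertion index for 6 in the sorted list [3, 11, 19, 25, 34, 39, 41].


List is sorted: [3, 11, 19, 25, 34, 39, 41]
We need the leftmost position where 6 can be inserted, i.e. the first index whose element is >= 6 (or the end of the list if none is).
Binary search with low=0, high=7 (0-based indices):
  low=0, high=7, mid=3: a[3]=25 >= 6, so high = 3
  low=0, high=3, mid=1: a[1]=11 >= 6, so high = 1
  low=0, high=1, mid=0: a[0]=3 < 6, so low = 1
Now low = high = 1, so the insertion index is 1.
Final answer: 1


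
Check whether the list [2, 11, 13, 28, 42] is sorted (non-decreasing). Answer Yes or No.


Check consecutive pairs:
  2 <= 11? True
  11 <= 13? True
  13 <= 28? True
  28 <= 42? True
Every consecutive pair is in order, so the list is non-decreasing.
Final answer: Yes


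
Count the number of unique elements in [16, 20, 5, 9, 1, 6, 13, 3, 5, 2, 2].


List all unique values:
Distinct values: [1, 2, 3, 5, 6, 9, 13, 16, 20]
Count = 9
Final answer: 9


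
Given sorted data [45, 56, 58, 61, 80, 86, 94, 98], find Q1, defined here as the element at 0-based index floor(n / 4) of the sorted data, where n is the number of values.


The list has n = 8 elements.
Q1 index = floor(8 / 4) = floor(2) = 2
Counting from index 0 in the sorted data, the element at index 2 is 58.
Final answer: 58


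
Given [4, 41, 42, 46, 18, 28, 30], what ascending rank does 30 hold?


Sort ascending: [4, 18, 28, 30, 41, 42, 46]
Find 30 in the sorted list.
30 is at position 4 (1-indexed).
Final answer: 4


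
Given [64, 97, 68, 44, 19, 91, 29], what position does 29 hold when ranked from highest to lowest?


Sort descending: [97, 91, 68, 64, 44, 29, 19]
Find 29 in the sorted list.
29 is at position 6.
Final answer: 6


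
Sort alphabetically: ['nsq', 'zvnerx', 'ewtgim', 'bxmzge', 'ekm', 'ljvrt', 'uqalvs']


Compare strings character by character (the first differing letter decides):
  'bxmzge' < 'ekm' since 'b' < 'e' at position 1
  'ekm' < 'ewtgim' since 'k' < 'w' at position 2
  'ewtgim' < 'ljvrt' since 'e' < 'l' at position 1
  'ljvrt' < 'nsq' since 'l' < 'n' at position 1
  'nsq' < 'uqalvs' since 'n' < 'u' at position 1
  'uqalvs' < 'zvnerx' since 'u' < 'z' at position 1
Chaining these comparisons gives the alphabetical order.
Final answer: ['bxmzge', 'ekm', 'ewtgim', 'ljvrt', 'nsq', 'uqalvs', 'zvnerx']


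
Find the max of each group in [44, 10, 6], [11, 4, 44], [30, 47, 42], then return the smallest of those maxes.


Find max of each group:
  Group 1: [44, 10, 6] -> max = 44
  Group 2: [11, 4, 44] -> max = 44
  Group 3: [30, 47, 42] -> max = 47
Maxes: [44, 44, 47]
Minimum of maxes = 44
Final answer: 44


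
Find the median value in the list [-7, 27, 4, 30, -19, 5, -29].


First, sort the list: [-29, -19, -7, 4, 5, 27, 30]
The list has 7 elements (odd count).
The middle index is 3 (0-based), and the element there is 4.
Final answer: 4


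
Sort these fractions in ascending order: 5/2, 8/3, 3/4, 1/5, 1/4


Convert to decimal for comparison:
  5/2 = 2.5
  8/3 = 2.6667
  3/4 = 0.75
  1/5 = 0.2
  1/4 = 0.25
Decimals in increasing order: 0.2 < 0.25 < 0.75 < 2.5 < 2.6667
Writing each back as its fraction gives the sorted order.
Final answer: 1/5, 1/4, 3/4, 5/2, 8/3


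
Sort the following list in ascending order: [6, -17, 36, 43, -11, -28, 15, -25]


Original list: [6, -17, 36, 43, -11, -28, 15, -25]
Repeatedly take the smallest remaining element:
  Remaining [6, -17, 36, 43, -11, -28, 15, -25] -> smallest is -28
  Remaining [6, -17, 36, 43, -11, 15, -25] -> smallest is -25
  Remaining [6, -17, 36, 43, -11, 15] -> smallest is -17
  Remaining [6, 36, 43, -11, 15] -> smallest is -11
  Remaining [6, 36, 43, 15] -> smallest is 6
  Remaining [36, 43, 15] -> smallest is 15
  Remaining [36, 43] -> smallest is 36
  Remaining [43] -> smallest is 43
Collecting the picks in order gives the sorted list.
Final answer: [-28, -25, -17, -11, 6, 15, 36, 43]


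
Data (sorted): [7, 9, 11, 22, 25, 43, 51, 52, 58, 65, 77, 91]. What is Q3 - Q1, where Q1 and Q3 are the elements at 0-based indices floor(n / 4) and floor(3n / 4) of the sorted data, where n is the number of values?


The data has n = 12 elements.
Q1 index = floor(12 / 4) = floor(3) = 3; Q3 index = floor(3 * 12 / 4) = floor(9) = 9
Q1 = element at index 3 = 22
Q3 = element at index 9 = 65
IQR = 65 - 22 = 43
Final answer: 43


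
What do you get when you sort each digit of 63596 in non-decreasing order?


The number 63596 has digits: 6, 3, 5, 9, 6
Sorted: 3, 5, 6, 6, 9
Joining the sorted digits gives the result.
Final answer: 35669


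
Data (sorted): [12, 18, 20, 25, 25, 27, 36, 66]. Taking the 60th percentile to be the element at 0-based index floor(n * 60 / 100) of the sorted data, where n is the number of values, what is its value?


The dataset has n = 8 elements.
Index = floor(8 * 60 / 100) = floor(480 / 100) = floor(4.8) = 4
Counting from index 0 in the sorted data, the element at index 4 is 25.
Final answer: 25


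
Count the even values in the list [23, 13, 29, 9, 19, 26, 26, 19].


Check each element:
  23 is odd
  13 is odd
  29 is odd
  9 is odd
  19 is odd
  26 is even
  26 is even
  19 is odd
Evens: [26, 26]
Count of evens = 2
Final answer: 2


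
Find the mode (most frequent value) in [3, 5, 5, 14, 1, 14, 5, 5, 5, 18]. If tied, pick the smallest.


Count the frequency of each value:
  1 appears 1 time(s)
  3 appears 1 time(s)
  5 appears 5 time(s)
  14 appears 2 time(s)
  18 appears 1 time(s)
Maximum frequency is 5.
Only 5 reaches that frequency, so it is the mode.
Final answer: 5


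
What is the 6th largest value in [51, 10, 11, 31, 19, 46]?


Sort descending: [51, 46, 31, 19, 11, 10]
The 6th element (1-indexed) is at index 5.
Value = 10
Final answer: 10


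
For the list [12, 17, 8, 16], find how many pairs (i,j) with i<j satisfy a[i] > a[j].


For each element, count the later elements that are smaller than it:
  12 (index 0): smaller elements after it = [8] -> 1
  17 (index 1): smaller elements after it = [8, 16] -> 2
  8 (index 2): smaller elements after it = [] -> 0
Total inversions = 1 + 2 + 0 = 3
Final answer: 3


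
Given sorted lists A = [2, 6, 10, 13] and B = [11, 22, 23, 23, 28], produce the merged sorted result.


List A: [2, 6, 10, 13]
List B: [11, 22, 23, 23, 28]
Repeatedly compare the front elements and take the smaller:
  2 vs 11 -> take 2
  6 vs 11 -> take 6
  10 vs 11 -> take 10
  13 vs 11 -> take 11
  13 vs 22 -> take 13
  A is exhausted; append the rest of B: [22, 23, 23, 28]
Final answer: [2, 6, 10, 11, 13, 22, 23, 23, 28]


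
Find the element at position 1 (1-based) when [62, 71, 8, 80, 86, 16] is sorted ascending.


Sort ascending: [8, 16, 62, 71, 80, 86]
The 1st element (1-indexed) is at index 0.
Value = 8
Final answer: 8


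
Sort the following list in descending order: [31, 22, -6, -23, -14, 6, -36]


Original list: [31, 22, -6, -23, -14, 6, -36]
Repeatedly take the largest remaining element:
  Remaining [31, 22, -6, -23, -14, 6, -36] -> largest is 31
  Remaining [22, -6, -23, -14, 6, -36] -> largest is 22
  Remaining [-6, -23, -14, 6, -36] -> largest is 6
  Remaining [-6, -23, -14, -36] -> largest is -6
  Remaining [-23, -14, -36] -> largest is -14
  Remaining [-23, -36] -> largest is -23
  Remaining [-36] -> largest is -36
Collecting the picks in order gives the descending list.
Final answer: [31, 22, 6, -6, -14, -23, -36]


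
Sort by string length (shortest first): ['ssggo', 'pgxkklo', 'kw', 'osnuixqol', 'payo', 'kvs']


Compute lengths:
  'ssggo' has length 5
  'pgxkklo' has length 7
  'kw' has length 2
  'osnuixqol' has length 9
  'payo' has length 4
  'kvs' has length 3
Lengths in increasing order: 2 < 3 < 4 < 5 < 7 < 9
Listing the words in that order gives the answer.
Final answer: ['kw', 'kvs', 'payo', 'ssggo', 'pgxkklo', 'osnuixqol']


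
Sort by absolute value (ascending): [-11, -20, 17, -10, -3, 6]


Compute absolute values:
  |-11| = 11
  |-20| = 20
  |17| = 17
  |-10| = 10
  |-3| = 3
  |6| = 6
Absolute values in increasing order: 3 < 6 < 10 < 11 < 17 < 20
Listing the original numbers in that order gives the answer.
Final answer: [-3, 6, -10, -11, 17, -20]


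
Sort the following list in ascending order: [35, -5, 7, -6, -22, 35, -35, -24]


Original list: [35, -5, 7, -6, -22, 35, -35, -24]
Repeatedly take the smallest remaining element:
  Remaining [35, -5, 7, -6, -22, 35, -35, -24] -> smallest is -35
  Remaining [35, -5, 7, -6, -22, 35, -24] -> smallest is -24
  Remaining [35, -5, 7, -6, -22, 35] -> smallest is -22
  Remaining [35, -5, 7, -6, 35] -> smallest is -6
  Remaining [35, -5, 7, 35] -> smallest is -5
  Remaining [35, 7, 35] -> smallest is 7
  Remaining [35, 35] -> smallest is 35
  Remaining [35] -> smallest is 35
Collecting the picks in order gives the sorted list.
Final answer: [-35, -24, -22, -6, -5, 7, 35, 35]


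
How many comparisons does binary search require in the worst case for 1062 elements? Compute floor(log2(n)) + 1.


Binary search halves the search space each step.
Maximum comparisons = floor(log2(1062)) + 1
log2(1062) = 10.0526
floor(log2(1062)) = 10, so 10 + 1 = 11
Final answer: 11


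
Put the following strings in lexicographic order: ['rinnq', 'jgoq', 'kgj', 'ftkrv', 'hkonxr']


Compare strings character by character (the first differing letter decides):
  'ftkrv' < 'hkonxr' since 'f' < 'h' at position 1
  'hkonxr' < 'jgoq' since 'h' < 'j' at position 1
  'jgoq' < 'kgj' since 'j' < 'k' at position 1
  'kgj' < 'rinnq' since 'k' < 'r' at position 1
Chaining these comparisons gives the alphabetical order.
Final answer: ['ftkrv', 'hkonxr', 'jgoq', 'kgj', 'rinnq']


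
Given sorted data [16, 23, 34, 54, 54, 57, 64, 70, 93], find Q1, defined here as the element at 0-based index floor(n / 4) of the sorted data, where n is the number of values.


The list has n = 9 elements.
Q1 index = floor(9 / 4) = floor(2.25) = 2
Counting from index 0 in the sorted data, the element at index 2 is 34.
Final answer: 34


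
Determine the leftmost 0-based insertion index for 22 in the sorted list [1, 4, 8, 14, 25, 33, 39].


List is sorted: [1, 4, 8, 14, 25, 33, 39]
We need the leftmost position where 22 can be inserted, i.e. the first index whose element is >= 22 (or the end of the list if none is).
Binary search with low=0, high=7 (0-based indices):
  low=0, high=7, mid=3: a[3]=14 < 22, so low = 4
  low=4, high=7, mid=5: a[5]=33 >= 22, so high = 5
  low=4, high=5, mid=4: a[4]=25 >= 22, so high = 4
Now low = high = 4, so the insertion index is 4.
Final answer: 4


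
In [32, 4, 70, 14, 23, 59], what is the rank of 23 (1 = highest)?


Sort descending: [70, 59, 32, 23, 14, 4]
Find 23 in the sorted list.
23 is at position 4.
Final answer: 4


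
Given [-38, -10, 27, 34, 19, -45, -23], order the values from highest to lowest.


Original list: [-38, -10, 27, 34, 19, -45, -23]
Repeatedly take the largest remaining element:
  Remaining [-38, -10, 27, 34, 19, -45, -23] -> largest is 34
  Remaining [-38, -10, 27, 19, -45, -23] -> largest is 27
  Remaining [-38, -10, 19, -45, -23] -> largest is 19
  Remaining [-38, -10, -45, -23] -> largest is -10
  Remaining [-38, -45, -23] -> largest is -23
  Remaining [-38, -45] -> largest is -38
  Remaining [-45] -> largest is -45
Collecting the picks in order gives the descending list.
Final answer: [34, 27, 19, -10, -23, -38, -45]


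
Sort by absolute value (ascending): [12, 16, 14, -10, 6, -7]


Compute absolute values:
  |12| = 12
  |16| = 16
  |14| = 14
  |-10| = 10
  |6| = 6
  |-7| = 7
Absolute values in increasing order: 6 < 7 < 10 < 12 < 14 < 16
Listing the original numbers in that order gives the answer.
Final answer: [6, -7, -10, 12, 14, 16]


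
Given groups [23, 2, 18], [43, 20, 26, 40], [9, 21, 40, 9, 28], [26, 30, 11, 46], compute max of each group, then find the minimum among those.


Find max of each group:
  Group 1: [23, 2, 18] -> max = 23
  Group 2: [43, 20, 26, 40] -> max = 43
  Group 3: [9, 21, 40, 9, 28] -> max = 40
  Group 4: [26, 30, 11, 46] -> max = 46
Maxes: [23, 43, 40, 46]
Minimum of maxes = 23
Final answer: 23


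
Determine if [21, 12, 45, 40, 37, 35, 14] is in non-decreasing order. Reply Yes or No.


Check consecutive pairs:
  21 <= 12? False
  12 <= 45? True
  45 <= 40? False
  40 <= 37? False
  37 <= 35? False
  35 <= 14? False
5 consecutive pair(s) are out of order, so the list is not sorted.
Final answer: No


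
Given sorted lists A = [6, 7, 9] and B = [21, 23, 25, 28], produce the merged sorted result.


List A: [6, 7, 9]
List B: [21, 23, 25, 28]
Repeatedly compare the front elements and take the smaller:
  6 vs 21 -> take 6
  7 vs 21 -> take 7
  9 vs 21 -> take 9
  A is exhausted; append the rest of B: [21, 23, 25, 28]
Final answer: [6, 7, 9, 21, 23, 25, 28]


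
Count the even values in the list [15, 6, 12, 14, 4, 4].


Check each element:
  15 is odd
  6 is even
  12 is even
  14 is even
  4 is even
  4 is even
Evens: [6, 12, 14, 4, 4]
Count of evens = 5
Final answer: 5


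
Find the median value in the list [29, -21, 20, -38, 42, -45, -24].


First, sort the list: [-45, -38, -24, -21, 20, 29, 42]
The list has 7 elements (odd count).
The middle index is 3 (0-based), and the element there is -21.
Final answer: -21


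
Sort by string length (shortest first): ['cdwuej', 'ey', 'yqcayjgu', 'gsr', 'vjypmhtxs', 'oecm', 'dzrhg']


Compute lengths:
  'cdwuej' has length 6
  'ey' has length 2
  'yqcayjgu' has length 8
  'gsr' has length 3
  'vjypmhtxs' has length 9
  'oecm' has length 4
  'dzrhg' has length 5
Lengths in increasing order: 2 < 3 < 4 < 5 < 6 < 8 < 9
Listing the words in that order gives the answer.
Final answer: ['ey', 'gsr', 'oecm', 'dzrhg', 'cdwuej', 'yqcayjgu', 'vjypmhtxs']


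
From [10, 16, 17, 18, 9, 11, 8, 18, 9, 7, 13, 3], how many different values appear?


List all unique values:
Distinct values: [3, 7, 8, 9, 10, 11, 13, 16, 17, 18]
Count = 10
Final answer: 10


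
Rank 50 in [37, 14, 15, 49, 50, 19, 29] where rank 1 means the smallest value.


Sort ascending: [14, 15, 19, 29, 37, 49, 50]
Find 50 in the sorted list.
50 is at position 7 (1-indexed).
Final answer: 7


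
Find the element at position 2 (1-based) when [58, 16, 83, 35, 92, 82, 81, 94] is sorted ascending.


Sort ascending: [16, 35, 58, 81, 82, 83, 92, 94]
The 2nd element (1-indexed) is at index 1.
Value = 35
Final answer: 35


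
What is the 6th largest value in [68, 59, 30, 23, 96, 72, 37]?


Sort descending: [96, 72, 68, 59, 37, 30, 23]
The 6th element (1-indexed) is at index 5.
Value = 30
Final answer: 30


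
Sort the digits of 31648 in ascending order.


The number 31648 has digits: 3, 1, 6, 4, 8
Sorted: 1, 3, 4, 6, 8
Joining the sorted digits gives the result.
Final answer: 13468
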